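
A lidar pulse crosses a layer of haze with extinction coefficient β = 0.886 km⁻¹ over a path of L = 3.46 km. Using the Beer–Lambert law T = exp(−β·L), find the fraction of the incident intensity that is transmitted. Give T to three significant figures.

τ = β·L = 0.886 × 3.46 = 3.0656.
T = exp(−3.0656) = 0.0466.

0.0466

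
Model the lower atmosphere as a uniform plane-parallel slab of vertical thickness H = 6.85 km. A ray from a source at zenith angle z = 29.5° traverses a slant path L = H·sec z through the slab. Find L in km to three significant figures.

sec z = 1/cos 29.5° = 1.1490.
L = 6.85 × 1.1490 = 7.870 km.

7.87 km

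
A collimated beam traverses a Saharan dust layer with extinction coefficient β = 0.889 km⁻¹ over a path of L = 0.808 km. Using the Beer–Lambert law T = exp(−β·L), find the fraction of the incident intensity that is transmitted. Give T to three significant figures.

τ = β·L = 0.889 × 0.808 = 0.7183.
T = exp(−0.7183) = 0.4876.

0.488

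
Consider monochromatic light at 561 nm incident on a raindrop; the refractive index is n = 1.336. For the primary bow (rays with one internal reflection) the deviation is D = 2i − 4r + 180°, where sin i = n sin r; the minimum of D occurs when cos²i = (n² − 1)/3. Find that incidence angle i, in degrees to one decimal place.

59.2°

cos²i = (1.336² − 1)/3 = (1.78490 − 1)/3 = 0.26163.
cos i = 0.51150, so i = 59.236°.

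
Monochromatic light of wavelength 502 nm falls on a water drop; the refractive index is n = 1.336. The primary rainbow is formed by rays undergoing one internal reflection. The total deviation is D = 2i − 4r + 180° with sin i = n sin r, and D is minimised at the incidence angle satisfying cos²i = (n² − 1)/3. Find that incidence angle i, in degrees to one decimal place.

cos²i = (1.336² − 1)/3 = (1.78490 − 1)/3 = 0.26163.
cos i = 0.51150, so i = 59.236°.

59.2°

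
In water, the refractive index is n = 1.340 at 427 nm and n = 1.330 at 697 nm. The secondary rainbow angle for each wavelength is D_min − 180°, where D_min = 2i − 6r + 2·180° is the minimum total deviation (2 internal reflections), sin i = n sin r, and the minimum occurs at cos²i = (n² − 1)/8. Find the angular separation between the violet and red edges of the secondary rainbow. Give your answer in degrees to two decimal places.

At 427 nm (n = 1.340): cos²i = 0.09945 → i = 71.618°, r = 45.088°, D_min = 232.709°, rainbow angle = 52.709°.
At 697 nm (n = 1.330): cos²i = 0.09611 → i = 71.940°, r = 45.630°, D_min = 230.101°, rainbow angle = 50.101°.
Angular width = |52.709° − 50.101°| = 2.608°.

2.61°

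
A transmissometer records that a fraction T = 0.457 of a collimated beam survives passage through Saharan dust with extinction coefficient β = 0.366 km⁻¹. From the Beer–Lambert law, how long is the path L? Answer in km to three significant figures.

2.14 km

Beer–Lambert: T = exp(−βL) ⇒ L = −ln(T)/β = −ln(0.457)/0.366 = 0.7831/0.366 = 2.14 km.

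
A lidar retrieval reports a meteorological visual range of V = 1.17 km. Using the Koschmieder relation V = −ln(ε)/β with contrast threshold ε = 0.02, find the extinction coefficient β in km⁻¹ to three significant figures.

β = −ln(0.02) / V = 3.912 / 1.17 = 3.3436 km⁻¹.

3.34 km⁻¹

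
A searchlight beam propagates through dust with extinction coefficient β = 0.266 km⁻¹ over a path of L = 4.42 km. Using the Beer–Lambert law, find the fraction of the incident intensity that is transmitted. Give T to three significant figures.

τ = β·L = 0.266 × 4.42 = 1.1757.
T = exp(−1.1757) = 0.3086.

0.309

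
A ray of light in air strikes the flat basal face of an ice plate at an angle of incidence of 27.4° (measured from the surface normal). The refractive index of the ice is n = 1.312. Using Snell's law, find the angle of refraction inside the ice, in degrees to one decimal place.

20.5°

Snell: sin θ_r = sin θ_i / n = sin 27.4° / 1.312 = 0.4602 / 1.312 = 0.3508.
θ_r = arcsin(0.3508) = 20.53°.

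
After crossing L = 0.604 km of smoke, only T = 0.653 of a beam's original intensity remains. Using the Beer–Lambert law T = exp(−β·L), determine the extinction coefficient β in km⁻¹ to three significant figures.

0.706 km⁻¹

Beer–Lambert: T = exp(−βL) ⇒ β = −ln(T)/L = −ln(0.653)/0.604 = 0.4262/0.604 = 0.7056 km⁻¹.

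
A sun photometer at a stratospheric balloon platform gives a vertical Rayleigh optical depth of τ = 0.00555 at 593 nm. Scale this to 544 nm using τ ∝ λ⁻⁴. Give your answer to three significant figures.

0.00784

τ(544 nm) = τ(593 nm) × (593/544)⁴ = 0.00555 × (1.0901)⁴ = 0.00555 × 1.4120 = 0.0078.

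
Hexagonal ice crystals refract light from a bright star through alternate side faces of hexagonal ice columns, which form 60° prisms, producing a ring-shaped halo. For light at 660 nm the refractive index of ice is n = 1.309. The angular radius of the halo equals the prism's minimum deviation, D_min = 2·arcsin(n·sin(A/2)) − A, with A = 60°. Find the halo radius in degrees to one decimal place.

n·sin(A/2) = 1.309 × sin 30° = 1.309 × 0.5000 = 0.6545.
D_min = 2·arcsin(0.6545) − 60° = 2 × 40.882° − 60° = 21.763°.

21.8°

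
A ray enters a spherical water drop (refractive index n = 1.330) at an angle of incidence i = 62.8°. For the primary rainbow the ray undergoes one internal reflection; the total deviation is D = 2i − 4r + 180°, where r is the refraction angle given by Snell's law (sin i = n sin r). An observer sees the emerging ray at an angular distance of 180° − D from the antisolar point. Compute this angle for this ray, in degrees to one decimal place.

42.3°

sin r = sin 62.8° / 1.330 = 0.8894/1.330 = 0.6687; r = 41.97°.
D = 2·62.8° − 4·41.97° + 180° = 125.60° − 167.88° + 180° = 137.72°.
Angle from antisolar point = 180° − D = 42.28°.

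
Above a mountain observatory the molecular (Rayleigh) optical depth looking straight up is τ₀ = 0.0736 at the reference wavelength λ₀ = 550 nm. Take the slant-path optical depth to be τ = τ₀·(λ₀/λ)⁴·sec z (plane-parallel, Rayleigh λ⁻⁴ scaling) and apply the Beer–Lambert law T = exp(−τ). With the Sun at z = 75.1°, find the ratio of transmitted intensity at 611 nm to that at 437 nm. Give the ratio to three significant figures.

Airmass: sec 75.1° = 3.8890.
τ(611 nm) = 0.0736 × (550/611)⁴ × 3.8890 = 0.0736 × 0.6566 × 3.8890 = 0.1879.
τ(437 nm) = 0.0736 × (550/437)⁴ × 3.8890 = 0.0736 × 2.5091 × 3.8890 = 0.7182.
T(611)/T(437) = exp(τ_B − τ_A) = exp(0.5303) = 1.6994.

1.70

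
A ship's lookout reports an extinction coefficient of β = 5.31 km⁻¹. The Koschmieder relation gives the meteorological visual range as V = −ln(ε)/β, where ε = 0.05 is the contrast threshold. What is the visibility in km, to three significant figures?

V = −ln(0.05) / 5.31 = 2.996 / 5.31 = 0.5642 km.

0.564 km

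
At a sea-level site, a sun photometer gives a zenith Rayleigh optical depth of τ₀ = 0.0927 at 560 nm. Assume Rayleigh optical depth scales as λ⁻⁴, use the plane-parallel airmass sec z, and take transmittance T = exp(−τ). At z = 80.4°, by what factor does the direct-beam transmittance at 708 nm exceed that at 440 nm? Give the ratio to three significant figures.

3.46

Airmass: sec 80.4° = 5.9963.
τ(708 nm) = 0.0927 × (560/708)⁴ × 5.9963 = 0.0927 × 0.3914 × 5.9963 = 0.2176.
τ(440 nm) = 0.0927 × (560/440)⁴ × 5.9963 = 0.0927 × 2.6239 × 5.9963 = 1.4585.
T(708)/T(440) = exp(τ_B − τ_A) = exp(1.2409) = 3.4589.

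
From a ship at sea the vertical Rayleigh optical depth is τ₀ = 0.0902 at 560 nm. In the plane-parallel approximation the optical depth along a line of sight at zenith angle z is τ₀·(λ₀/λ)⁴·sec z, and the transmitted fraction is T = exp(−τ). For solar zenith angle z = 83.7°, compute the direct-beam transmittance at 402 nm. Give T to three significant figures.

sec 83.7° = 9.1129.
τ = 0.0902 × (560/402)⁴ × 9.1129 = 0.0902 × 3.7657 × 9.1129 = 3.0954.
T = exp(−3.0954) = 0.0453.

0.0453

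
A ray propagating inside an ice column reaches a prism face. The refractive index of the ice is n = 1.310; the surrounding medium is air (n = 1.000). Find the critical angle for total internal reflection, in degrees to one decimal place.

sin θ_c = n_air / n = 1.000 / 1.310 = 0.7634.
θ_c = arcsin(0.7634) = 49.76°.

49.8°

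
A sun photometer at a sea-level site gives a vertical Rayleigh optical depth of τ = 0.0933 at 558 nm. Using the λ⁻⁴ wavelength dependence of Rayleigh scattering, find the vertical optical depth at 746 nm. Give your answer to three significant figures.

τ(746 nm) = τ(558 nm) × (558/746)⁴ = 0.0933 × (0.7480)⁴ = 0.0933 × 0.3130 = 0.0292.

0.0292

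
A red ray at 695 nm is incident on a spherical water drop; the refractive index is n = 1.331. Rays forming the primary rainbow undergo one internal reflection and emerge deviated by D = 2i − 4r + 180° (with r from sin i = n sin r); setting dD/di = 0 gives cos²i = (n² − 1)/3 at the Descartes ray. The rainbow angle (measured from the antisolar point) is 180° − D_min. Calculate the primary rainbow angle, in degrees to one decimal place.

cos²i = (1.77156 − 1)/3 = 0.25719; i = arccos(0.50714) = 59.527°.
sin r = sin 59.527°/1.331 = 0.64753; r = 40.356°.
D_min = 2·59.527° − 4·40.356° + 180° = 137.630°.
Rainbow angle = 180° − D_min = 42.370°.

42.4°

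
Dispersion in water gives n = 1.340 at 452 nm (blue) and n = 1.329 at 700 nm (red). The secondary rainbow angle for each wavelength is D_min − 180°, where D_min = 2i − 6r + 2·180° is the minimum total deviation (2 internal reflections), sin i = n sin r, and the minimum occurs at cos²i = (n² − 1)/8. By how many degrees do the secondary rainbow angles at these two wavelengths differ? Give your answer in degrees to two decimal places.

At 452 nm (n = 1.340): cos²i = 0.09945 → i = 71.618°, r = 45.088°, D_min = 232.709°, rainbow angle = 52.709°.
At 700 nm (n = 1.329): cos²i = 0.09578 → i = 71.972°, r = 45.685°, D_min = 229.837°, rainbow angle = 49.837°.
Angular width = |52.709° − 49.837°| = 2.872°.

2.87°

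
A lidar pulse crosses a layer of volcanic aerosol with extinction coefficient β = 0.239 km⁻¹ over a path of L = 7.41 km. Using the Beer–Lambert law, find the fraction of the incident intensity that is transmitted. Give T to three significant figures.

τ = β·L = 0.239 × 7.41 = 1.7710.
T = exp(−1.7710) = 0.1702.

0.170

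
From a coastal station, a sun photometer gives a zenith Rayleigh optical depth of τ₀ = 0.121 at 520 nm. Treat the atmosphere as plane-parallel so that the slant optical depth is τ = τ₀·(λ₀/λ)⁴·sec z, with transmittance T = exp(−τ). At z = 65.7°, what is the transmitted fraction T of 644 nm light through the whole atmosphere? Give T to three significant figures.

0.883

sec 65.7° = 2.4300.
τ = 0.121 × (520/644)⁴ × 2.4300 = 0.121 × 0.4251 × 2.4300 = 0.1250.
T = exp(−0.1250) = 0.8825.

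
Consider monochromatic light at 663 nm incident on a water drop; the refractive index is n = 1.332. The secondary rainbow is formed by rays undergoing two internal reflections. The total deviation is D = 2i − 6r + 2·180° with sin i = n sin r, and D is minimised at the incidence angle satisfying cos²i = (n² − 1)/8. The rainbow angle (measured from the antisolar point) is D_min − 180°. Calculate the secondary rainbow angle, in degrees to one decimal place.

cos²i = (1.77422 − 1)/8 = 0.09678; i = arccos(0.31109) = 71.875°.
sin r = sin 71.875°/1.332 = 0.71350; r = 45.520°.
D_min = 2·71.875° − 6·45.520° + 360° = 230.628°.
Rainbow angle = D_min − 180° = 50.628°.

50.6°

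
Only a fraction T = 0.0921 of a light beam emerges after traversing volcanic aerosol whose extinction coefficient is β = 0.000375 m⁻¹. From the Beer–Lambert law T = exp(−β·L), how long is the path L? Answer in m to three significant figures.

6360 m

Beer–Lambert: T = exp(−βL) ⇒ L = −ln(T)/β = −ln(0.0921)/0.000375 = 2.3849/0.000375 = 6360 m.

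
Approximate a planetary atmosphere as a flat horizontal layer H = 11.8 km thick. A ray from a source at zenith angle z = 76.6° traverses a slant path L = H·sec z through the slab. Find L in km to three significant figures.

50.9 km

sec z = 1/cos 76.6° = 4.3150.
L = 11.8 × 4.3150 = 50.917 km.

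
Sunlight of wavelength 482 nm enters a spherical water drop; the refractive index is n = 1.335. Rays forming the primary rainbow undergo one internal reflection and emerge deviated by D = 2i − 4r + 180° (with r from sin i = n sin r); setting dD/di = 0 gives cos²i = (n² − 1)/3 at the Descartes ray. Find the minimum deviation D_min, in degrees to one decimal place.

cos²i = (1.78222 − 1)/3 = 0.26074; i = arccos(0.51063) = 59.294°.
sin r = sin 59.294°/1.335 = 0.64405; r = 40.094°.
D_min = 2·59.294° − 4·40.094° + 180° = 138.212°.

138.2°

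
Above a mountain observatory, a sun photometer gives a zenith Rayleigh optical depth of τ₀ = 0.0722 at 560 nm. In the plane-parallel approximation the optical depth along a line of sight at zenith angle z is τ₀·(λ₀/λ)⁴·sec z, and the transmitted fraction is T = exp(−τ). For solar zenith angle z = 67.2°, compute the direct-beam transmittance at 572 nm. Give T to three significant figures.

0.843

sec 67.2° = 2.5805.
τ = 0.0722 × (560/572)⁴ × 2.5805 = 0.0722 × 0.9187 × 2.5805 = 0.1712.
T = exp(−0.1712) = 0.8427.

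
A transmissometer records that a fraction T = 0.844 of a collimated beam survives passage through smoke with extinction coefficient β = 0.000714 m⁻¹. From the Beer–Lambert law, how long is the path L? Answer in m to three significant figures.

Beer–Lambert: T = exp(−βL) ⇒ L = −ln(T)/β = −ln(0.844)/0.000714 = 0.1696/0.000714 = 237.5 m.

238 m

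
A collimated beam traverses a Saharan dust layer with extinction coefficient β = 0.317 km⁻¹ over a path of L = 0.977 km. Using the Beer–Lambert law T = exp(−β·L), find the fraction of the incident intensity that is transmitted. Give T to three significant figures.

τ = β·L = 0.317 × 0.977 = 0.3097.
T = exp(−0.3097) = 0.7337.

0.734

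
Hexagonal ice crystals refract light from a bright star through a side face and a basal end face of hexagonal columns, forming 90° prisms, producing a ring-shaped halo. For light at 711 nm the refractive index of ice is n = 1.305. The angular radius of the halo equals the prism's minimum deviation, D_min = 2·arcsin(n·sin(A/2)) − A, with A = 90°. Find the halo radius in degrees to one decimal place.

44.7°

n·sin(A/2) = 1.305 × sin 45° = 1.305 × 0.7071 = 0.9228.
D_min = 2·arcsin(0.9228) − 90° = 2 × 67.335° − 90° = 44.670°.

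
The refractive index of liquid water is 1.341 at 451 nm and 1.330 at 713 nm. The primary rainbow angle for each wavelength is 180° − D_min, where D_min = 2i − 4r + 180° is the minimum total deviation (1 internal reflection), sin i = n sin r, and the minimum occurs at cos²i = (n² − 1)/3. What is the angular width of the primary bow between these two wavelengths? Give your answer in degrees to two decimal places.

At 451 nm (n = 1.341): cos²i = 0.26609 → i = 58.946°, r = 39.705°, D_min = 139.071°, rainbow angle = 40.929°.
At 713 nm (n = 1.330): cos²i = 0.25630 → i = 59.585°, r = 40.422°, D_min = 137.484°, rainbow angle = 42.516°.
Angular width = |40.929° − 42.516°| = 1.588°.

1.59°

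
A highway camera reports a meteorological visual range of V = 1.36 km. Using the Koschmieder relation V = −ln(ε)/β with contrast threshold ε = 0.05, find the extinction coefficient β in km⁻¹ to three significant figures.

2.20 km⁻¹

β = −ln(0.05) / V = 2.996 / 1.36 = 2.2027 km⁻¹.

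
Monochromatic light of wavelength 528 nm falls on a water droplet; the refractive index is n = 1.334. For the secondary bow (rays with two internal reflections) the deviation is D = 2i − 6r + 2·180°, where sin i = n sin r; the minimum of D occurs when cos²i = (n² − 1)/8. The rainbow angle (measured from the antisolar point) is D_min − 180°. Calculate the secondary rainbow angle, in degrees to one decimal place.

51.2°

cos²i = (1.77956 − 1)/8 = 0.09744; i = arccos(0.31216) = 71.810°.
sin r = sin 71.810°/1.334 = 0.71217; r = 45.411°.
D_min = 2·71.810° − 6·45.411° + 360° = 231.153°.
Rainbow angle = D_min − 180° = 51.153°.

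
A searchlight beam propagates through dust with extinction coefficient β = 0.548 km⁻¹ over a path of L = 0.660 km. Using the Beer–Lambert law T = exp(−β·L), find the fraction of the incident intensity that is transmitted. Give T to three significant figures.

0.697

τ = β·L = 0.548 × 0.660 = 0.3617.
T = exp(−0.3617) = 0.6965.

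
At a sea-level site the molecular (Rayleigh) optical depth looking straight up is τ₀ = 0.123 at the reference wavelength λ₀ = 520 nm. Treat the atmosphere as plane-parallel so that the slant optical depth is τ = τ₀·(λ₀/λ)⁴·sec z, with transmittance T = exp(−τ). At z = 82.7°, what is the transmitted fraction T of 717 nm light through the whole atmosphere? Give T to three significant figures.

sec 82.7° = 7.8700.
τ = 0.123 × (520/717)⁴ × 7.8700 = 0.123 × 0.2767 × 7.8700 = 0.2678.
T = exp(−0.2678) = 0.7651.

0.765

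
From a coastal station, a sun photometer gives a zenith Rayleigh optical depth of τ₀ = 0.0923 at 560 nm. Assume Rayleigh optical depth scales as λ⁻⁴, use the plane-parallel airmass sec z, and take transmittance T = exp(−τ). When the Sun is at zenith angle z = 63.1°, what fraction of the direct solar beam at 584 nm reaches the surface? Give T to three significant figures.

sec 63.1° = 2.2103.
τ = 0.0923 × (560/584)⁴ × 2.2103 = 0.0923 × 0.8455 × 2.2103 = 0.1725.
T = exp(−0.1725) = 0.8416.

0.842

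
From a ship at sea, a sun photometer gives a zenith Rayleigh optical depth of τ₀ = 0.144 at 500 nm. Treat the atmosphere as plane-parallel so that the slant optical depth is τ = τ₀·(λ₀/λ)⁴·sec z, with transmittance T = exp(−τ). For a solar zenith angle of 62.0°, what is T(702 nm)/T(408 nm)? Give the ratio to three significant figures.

Airmass: sec 62.0° = 2.1301.
τ(702 nm) = 0.144 × (500/702)⁴ × 2.1301 = 0.144 × 0.2574 × 2.1301 = 0.0789.
τ(408 nm) = 0.144 × (500/408)⁴ × 2.1301 = 0.144 × 2.2555 × 2.1301 = 0.6918.
T(702)/T(408) = exp(τ_B − τ_A) = exp(0.6129) = 1.8457.

1.85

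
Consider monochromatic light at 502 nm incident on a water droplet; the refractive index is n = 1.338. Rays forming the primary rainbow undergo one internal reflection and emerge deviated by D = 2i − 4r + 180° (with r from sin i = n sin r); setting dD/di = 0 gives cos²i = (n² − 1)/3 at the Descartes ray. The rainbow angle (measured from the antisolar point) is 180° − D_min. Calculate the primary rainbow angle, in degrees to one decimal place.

cos²i = (1.79024 − 1)/3 = 0.26341; i = arccos(0.51324) = 59.120°.
sin r = sin 59.120°/1.338 = 0.64144; r = 39.899°.
D_min = 2·59.120° − 4·39.899° + 180° = 138.643°.
Rainbow angle = 180° − D_min = 41.357°.

41.4°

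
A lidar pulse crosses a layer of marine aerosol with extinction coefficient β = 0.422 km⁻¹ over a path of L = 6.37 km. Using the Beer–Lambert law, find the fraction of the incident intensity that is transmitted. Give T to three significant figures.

0.0680

τ = β·L = 0.422 × 6.37 = 2.6881.
T = exp(−2.6881) = 0.0680.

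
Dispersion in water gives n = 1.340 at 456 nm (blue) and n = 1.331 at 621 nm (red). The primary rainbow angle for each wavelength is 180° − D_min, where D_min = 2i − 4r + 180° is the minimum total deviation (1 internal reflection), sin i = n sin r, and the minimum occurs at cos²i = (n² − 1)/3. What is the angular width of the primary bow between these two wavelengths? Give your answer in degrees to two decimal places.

1.30°

At 456 nm (n = 1.340): cos²i = 0.26520 → i = 59.004°, r = 39.770°, D_min = 138.929°, rainbow angle = 41.071°.
At 621 nm (n = 1.331): cos²i = 0.25719 → i = 59.527°, r = 40.356°, D_min = 137.630°, rainbow angle = 42.370°.
Angular width = |41.071° − 42.370°| = 1.299°.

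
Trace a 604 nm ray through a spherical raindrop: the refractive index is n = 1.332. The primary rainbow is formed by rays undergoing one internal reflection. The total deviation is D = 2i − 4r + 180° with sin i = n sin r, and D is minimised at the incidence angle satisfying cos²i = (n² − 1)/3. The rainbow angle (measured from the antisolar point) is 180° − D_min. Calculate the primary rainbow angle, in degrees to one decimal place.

cos²i = (1.77422 − 1)/3 = 0.25807; i = arccos(0.50801) = 59.469°.
sin r = sin 59.469°/1.332 = 0.64666; r = 40.290°.
D_min = 2·59.469° − 4·40.290° + 180° = 137.776°.
Rainbow angle = 180° − D_min = 42.224°.

42.2°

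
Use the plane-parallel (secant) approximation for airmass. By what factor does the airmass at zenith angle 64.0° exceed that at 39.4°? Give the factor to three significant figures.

X(64.0°)/X(39.4°) = sec 64.0° / sec 39.4° = cos 39.4° / cos 64.0° = 0.7727/0.4384 = 1.7627.

1.76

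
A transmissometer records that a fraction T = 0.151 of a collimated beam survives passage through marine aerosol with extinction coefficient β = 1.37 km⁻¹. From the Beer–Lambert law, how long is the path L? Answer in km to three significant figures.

Beer–Lambert: T = exp(−βL) ⇒ L = −ln(T)/β = −ln(0.151)/1.37 = 1.8905/1.37 = 1.38 km.

1.38 km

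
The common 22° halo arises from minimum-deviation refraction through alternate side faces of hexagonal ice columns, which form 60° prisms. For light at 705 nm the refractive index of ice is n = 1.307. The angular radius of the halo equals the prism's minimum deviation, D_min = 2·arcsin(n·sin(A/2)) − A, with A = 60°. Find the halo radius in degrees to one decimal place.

n·sin(A/2) = 1.307 × sin 30° = 1.307 × 0.5000 = 0.6535.
D_min = 2·arcsin(0.6535) − 60° = 2 × 40.806° − 60° = 21.612°.

21.6°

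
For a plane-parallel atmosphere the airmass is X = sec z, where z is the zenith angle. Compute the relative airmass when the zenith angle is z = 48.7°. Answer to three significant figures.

X = sec z = 1/cos 48.7° = 1/0.6600 = 1.5151.

1.52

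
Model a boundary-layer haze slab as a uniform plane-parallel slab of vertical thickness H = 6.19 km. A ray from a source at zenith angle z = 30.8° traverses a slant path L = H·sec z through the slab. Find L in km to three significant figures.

7.21 km

sec z = 1/cos 30.8° = 1.1642.
L = 6.19 × 1.1642 = 7.206 km.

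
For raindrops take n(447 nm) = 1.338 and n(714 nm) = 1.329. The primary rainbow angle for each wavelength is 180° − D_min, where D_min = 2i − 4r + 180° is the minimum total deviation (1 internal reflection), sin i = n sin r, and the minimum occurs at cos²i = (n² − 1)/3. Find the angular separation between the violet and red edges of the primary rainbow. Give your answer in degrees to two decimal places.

At 447 nm (n = 1.338): cos²i = 0.26341 → i = 59.120°, r = 39.899°, D_min = 138.643°, rainbow angle = 41.357°.
At 714 nm (n = 1.329): cos²i = 0.25541 → i = 59.643°, r = 40.487°, D_min = 137.337°, rainbow angle = 42.663°.
Angular width = |41.357° − 42.663°| = 1.307°.

1.31°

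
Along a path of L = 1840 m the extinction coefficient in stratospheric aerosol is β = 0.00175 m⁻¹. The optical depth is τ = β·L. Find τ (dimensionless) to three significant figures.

3.22

τ = β·L = 0.00175 × 1840 = 3.2200.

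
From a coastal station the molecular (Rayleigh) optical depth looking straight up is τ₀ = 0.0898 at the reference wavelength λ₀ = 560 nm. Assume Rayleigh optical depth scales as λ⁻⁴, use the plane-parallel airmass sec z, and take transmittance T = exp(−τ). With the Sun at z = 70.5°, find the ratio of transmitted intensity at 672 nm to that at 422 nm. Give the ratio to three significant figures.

Airmass: sec 70.5° = 2.9957.
τ(672 nm) = 0.0898 × (560/672)⁴ × 2.9957 = 0.0898 × 0.4823 × 2.9957 = 0.1297.
τ(422 nm) = 0.0898 × (560/422)⁴ × 2.9957 = 0.0898 × 3.1010 × 2.9957 = 0.8342.
T(672)/T(422) = exp(τ_B − τ_A) = exp(0.7045) = 2.0228.

2.02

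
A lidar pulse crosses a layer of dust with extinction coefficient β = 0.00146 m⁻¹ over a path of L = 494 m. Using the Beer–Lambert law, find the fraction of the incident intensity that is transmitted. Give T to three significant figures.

0.486

τ = β·L = 0.00146 × 494 = 0.7212.
T = exp(−0.7212) = 0.4861.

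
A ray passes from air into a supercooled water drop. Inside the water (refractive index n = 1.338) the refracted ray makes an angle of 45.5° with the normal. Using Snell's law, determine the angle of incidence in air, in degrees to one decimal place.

72.6°

Snell: sin θ_i = n · sin θ_r = 1.338 × sin 45.5° = 1.338 × 0.7133 = 0.9543.
θ_i = arcsin(0.9543) = 72.62°.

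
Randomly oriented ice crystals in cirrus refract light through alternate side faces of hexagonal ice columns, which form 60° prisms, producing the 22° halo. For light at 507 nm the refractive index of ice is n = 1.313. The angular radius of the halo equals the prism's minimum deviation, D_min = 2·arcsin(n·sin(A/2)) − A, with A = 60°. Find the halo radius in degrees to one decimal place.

22.1°

n·sin(A/2) = 1.313 × sin 30° = 1.313 × 0.5000 = 0.6565.
D_min = 2·arcsin(0.6565) − 60° = 2 × 41.033° − 60° = 22.067°.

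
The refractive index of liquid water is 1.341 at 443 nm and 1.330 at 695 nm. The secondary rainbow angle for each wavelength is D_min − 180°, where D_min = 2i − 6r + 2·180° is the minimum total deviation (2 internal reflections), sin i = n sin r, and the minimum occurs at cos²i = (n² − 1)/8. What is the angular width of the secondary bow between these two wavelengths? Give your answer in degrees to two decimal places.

At 443 nm (n = 1.341): cos²i = 0.09979 → i = 71.586°, r = 45.034°, D_min = 232.966°, rainbow angle = 52.966°.
At 695 nm (n = 1.330): cos²i = 0.09611 → i = 71.940°, r = 45.630°, D_min = 230.101°, rainbow angle = 50.101°.
Angular width = |52.966° − 50.101°| = 2.865°.

2.86°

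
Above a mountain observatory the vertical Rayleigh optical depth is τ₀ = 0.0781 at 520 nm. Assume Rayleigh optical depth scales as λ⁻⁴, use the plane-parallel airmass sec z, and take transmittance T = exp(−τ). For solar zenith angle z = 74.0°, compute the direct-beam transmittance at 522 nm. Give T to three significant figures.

sec 74.0° = 3.6280.
τ = 0.0781 × (520/522)⁴ × 3.6280 = 0.0781 × 0.9848 × 3.6280 = 0.2790.
T = exp(−0.2790) = 0.7565.

0.757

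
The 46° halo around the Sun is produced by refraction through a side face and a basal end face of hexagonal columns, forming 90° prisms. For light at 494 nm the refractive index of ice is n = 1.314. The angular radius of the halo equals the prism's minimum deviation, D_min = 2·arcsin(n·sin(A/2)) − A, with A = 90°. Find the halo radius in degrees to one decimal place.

46.6°

n·sin(A/2) = 1.314 × sin 45° = 1.314 × 0.7071 = 0.9291.
D_min = 2·arcsin(0.9291) − 90° = 2 × 68.301° − 90° = 46.602°.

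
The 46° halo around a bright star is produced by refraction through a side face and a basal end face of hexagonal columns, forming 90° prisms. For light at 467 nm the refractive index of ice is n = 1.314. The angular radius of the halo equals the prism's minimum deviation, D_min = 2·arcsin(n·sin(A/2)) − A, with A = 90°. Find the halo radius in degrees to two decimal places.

46.60°

n·sin(A/2) = 1.314 × sin 45° = 1.314 × 0.7071 = 0.9291.
D_min = 2·arcsin(0.9291) − 90° = 2 × 68.301° − 90° = 46.602°.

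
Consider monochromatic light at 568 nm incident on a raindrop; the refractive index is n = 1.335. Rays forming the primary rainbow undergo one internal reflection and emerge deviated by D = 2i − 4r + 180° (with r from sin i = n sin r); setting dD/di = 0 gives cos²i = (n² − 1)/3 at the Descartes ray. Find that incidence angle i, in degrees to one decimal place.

cos²i = (1.335² − 1)/3 = (1.78222 − 1)/3 = 0.26074.
cos i = 0.51063, so i = 59.294°.

59.3°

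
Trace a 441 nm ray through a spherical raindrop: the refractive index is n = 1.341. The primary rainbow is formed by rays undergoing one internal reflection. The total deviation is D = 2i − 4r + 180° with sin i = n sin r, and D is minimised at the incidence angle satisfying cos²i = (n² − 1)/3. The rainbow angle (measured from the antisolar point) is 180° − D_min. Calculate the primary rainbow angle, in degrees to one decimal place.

cos²i = (1.79828 − 1)/3 = 0.26609; i = arccos(0.51584) = 58.946°.
sin r = sin 58.946°/1.341 = 0.63884; r = 39.705°.
D_min = 2·58.946° − 4·39.705° + 180° = 139.071°.
Rainbow angle = 180° − D_min = 40.929°.

40.9°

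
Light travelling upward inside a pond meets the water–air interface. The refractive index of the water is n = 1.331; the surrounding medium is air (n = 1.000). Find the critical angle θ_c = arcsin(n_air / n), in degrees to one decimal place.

48.7°

sin θ_c = n_air / n = 1.000 / 1.331 = 0.7513.
θ_c = arcsin(0.7513) = 48.70°.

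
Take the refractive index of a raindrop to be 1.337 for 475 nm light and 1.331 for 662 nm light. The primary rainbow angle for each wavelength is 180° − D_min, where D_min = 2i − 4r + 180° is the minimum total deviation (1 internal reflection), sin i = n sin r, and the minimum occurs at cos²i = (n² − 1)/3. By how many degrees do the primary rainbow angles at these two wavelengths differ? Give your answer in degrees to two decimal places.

0.87°

At 475 nm (n = 1.337): cos²i = 0.26252 → i = 59.178°, r = 39.964°, D_min = 138.500°, rainbow angle = 41.500°.
At 662 nm (n = 1.331): cos²i = 0.25719 → i = 59.527°, r = 40.356°, D_min = 137.630°, rainbow angle = 42.370°.
Angular width = |41.500° − 42.370°| = 0.870°.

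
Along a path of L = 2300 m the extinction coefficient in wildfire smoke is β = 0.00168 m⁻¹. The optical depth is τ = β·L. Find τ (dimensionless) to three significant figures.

3.86

τ = β·L = 0.00168 × 2300 = 3.8640.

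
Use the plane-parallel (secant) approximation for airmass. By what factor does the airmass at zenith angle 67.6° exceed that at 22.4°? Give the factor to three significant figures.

X(67.6°)/X(22.4°) = sec 67.6° / sec 22.4° = cos 22.4° / cos 67.6° = 0.9245/0.3811 = 2.4262.

2.43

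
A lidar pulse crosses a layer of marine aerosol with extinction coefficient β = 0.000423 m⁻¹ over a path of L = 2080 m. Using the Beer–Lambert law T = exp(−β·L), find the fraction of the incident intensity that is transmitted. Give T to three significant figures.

0.415

τ = β·L = 0.000423 × 2080 = 0.8798.
T = exp(−0.8798) = 0.4148.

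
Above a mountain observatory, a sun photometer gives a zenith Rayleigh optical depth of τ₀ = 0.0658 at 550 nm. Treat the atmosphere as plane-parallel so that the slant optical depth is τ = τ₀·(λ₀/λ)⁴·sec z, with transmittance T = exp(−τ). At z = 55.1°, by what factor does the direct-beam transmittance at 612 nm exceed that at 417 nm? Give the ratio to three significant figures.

1.31

Airmass: sec 55.1° = 1.7478.
τ(612 nm) = 0.0658 × (550/612)⁴ × 1.7478 = 0.0658 × 0.6523 × 1.7478 = 0.0750.
τ(417 nm) = 0.0658 × (550/417)⁴ × 1.7478 = 0.0658 × 3.0263 × 1.7478 = 0.3480.
T(612)/T(417) = exp(τ_B − τ_A) = exp(0.2730) = 1.3139.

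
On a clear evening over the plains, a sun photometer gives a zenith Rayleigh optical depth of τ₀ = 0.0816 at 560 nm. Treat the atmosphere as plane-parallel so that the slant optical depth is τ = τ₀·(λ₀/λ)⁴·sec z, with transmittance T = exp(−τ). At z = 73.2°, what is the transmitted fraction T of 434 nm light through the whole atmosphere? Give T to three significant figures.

sec 73.2° = 3.4598.
τ = 0.0816 × (560/434)⁴ × 3.4598 = 0.0816 × 2.7720 × 3.4598 = 0.7826.
T = exp(−0.7826) = 0.4572.

0.457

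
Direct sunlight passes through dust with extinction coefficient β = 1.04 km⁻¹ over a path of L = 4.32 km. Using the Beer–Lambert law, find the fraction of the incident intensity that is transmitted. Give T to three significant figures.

0.0112

τ = β·L = 1.04 × 4.32 = 4.4928.
T = exp(−4.4928) = 0.0112.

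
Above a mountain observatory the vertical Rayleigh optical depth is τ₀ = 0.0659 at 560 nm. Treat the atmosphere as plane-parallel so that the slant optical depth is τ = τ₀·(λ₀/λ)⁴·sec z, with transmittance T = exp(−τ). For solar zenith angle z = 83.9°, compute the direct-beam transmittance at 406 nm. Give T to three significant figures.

sec 83.9° = 9.4105.
τ = 0.0659 × (560/406)⁴ × 9.4105 = 0.0659 × 3.6195 × 9.4105 = 2.2446.
T = exp(−2.2446) = 0.1060.

0.106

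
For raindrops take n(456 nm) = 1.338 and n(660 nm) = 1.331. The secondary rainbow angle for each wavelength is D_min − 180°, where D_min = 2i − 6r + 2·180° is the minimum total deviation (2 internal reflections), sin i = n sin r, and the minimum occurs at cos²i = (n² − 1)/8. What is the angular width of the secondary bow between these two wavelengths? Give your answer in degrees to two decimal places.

1.83°

At 456 nm (n = 1.338): cos²i = 0.09878 → i = 71.682°, r = 45.195°, D_min = 232.193°, rainbow angle = 52.193°.
At 660 nm (n = 1.331): cos²i = 0.09645 → i = 71.907°, r = 45.575°, D_min = 230.365°, rainbow angle = 50.365°.
Angular width = |52.193° − 50.365°| = 1.828°.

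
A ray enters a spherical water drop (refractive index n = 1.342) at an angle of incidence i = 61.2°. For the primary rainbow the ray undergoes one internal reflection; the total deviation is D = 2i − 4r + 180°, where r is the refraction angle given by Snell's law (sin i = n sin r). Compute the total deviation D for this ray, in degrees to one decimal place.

139.3°

sin r = sin 61.2° / 1.342 = 0.8763/1.342 = 0.6530; r = 40.77°.
D = 2·61.2° − 4·40.77° + 180° = 122.40° − 163.07° + 180° = 139.33°.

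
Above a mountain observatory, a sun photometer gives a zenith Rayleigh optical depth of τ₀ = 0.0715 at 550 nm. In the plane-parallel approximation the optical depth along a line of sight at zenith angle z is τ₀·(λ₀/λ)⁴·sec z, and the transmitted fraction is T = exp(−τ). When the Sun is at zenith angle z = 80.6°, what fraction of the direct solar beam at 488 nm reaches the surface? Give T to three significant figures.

sec 80.6° = 6.1227.
τ = 0.0715 × (550/488)⁴ × 6.1227 = 0.0715 × 1.6135 × 6.1227 = 0.7064.
T = exp(−0.7064) = 0.4934.

0.493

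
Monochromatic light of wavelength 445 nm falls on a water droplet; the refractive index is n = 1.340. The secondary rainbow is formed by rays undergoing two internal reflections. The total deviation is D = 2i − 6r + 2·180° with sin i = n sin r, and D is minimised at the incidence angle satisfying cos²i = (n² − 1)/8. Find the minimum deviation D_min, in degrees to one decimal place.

232.7°

cos²i = (1.79560 − 1)/8 = 0.09945; i = arccos(0.31536) = 71.618°.
sin r = sin 71.618°/1.340 = 0.70819; r = 45.088°.
D_min = 2·71.618° − 6·45.088° + 360° = 232.709°.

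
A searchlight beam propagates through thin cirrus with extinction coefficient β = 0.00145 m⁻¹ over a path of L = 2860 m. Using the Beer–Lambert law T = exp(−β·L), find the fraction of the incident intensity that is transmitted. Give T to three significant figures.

τ = β·L = 0.00145 × 2860 = 4.1470.
T = exp(−4.1470) = 0.0158.

0.0158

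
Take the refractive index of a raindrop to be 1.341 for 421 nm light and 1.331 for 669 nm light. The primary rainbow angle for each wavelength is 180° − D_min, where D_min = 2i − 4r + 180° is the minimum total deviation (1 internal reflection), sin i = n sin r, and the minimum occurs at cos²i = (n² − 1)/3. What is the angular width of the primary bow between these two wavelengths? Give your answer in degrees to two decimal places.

1.44°

At 421 nm (n = 1.341): cos²i = 0.26609 → i = 58.946°, r = 39.705°, D_min = 139.071°, rainbow angle = 40.929°.
At 669 nm (n = 1.331): cos²i = 0.25719 → i = 59.527°, r = 40.356°, D_min = 137.630°, rainbow angle = 42.370°.
Angular width = |40.929° − 42.370°| = 1.441°.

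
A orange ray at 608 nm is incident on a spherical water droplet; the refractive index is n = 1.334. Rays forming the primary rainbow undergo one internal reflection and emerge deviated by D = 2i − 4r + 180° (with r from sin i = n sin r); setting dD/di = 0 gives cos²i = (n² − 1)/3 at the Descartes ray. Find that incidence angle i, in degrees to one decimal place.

59.4°

cos²i = (1.334² − 1)/3 = (1.77956 − 1)/3 = 0.25985.
cos i = 0.50976, so i = 59.352°.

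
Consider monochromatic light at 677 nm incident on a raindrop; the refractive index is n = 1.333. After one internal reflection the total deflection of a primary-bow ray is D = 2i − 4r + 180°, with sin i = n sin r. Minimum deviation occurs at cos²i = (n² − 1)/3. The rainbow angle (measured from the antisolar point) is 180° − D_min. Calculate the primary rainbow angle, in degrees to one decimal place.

cos²i = (1.77689 − 1)/3 = 0.25896; i = arccos(0.50888) = 59.410°.
sin r = sin 59.410°/1.333 = 0.64579; r = 40.225°.
D_min = 2·59.410° − 4·40.225° + 180° = 137.922°.
Rainbow angle = 180° − D_min = 42.078°.

42.1°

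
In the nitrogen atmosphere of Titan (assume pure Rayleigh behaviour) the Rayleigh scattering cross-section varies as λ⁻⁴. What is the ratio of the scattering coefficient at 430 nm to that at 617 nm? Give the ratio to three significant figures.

4.24

Rayleigh scattering ∝ λ⁻⁴, so the ratio of coefficients is the inverse fourth power of the wavelength ratio.
σ(430)/σ(617) = (617/430)⁴ = (1.4349)⁴ = 4.239.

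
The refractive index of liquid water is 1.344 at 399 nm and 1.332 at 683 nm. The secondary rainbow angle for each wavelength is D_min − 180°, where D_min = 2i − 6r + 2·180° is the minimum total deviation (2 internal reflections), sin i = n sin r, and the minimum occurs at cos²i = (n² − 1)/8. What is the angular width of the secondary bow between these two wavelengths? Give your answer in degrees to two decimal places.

At 399 nm (n = 1.344): cos²i = 0.10079 → i = 71.490°, r = 44.874°, D_min = 233.733°, rainbow angle = 53.733°.
At 683 nm (n = 1.332): cos²i = 0.09678 → i = 71.875°, r = 45.520°, D_min = 230.628°, rainbow angle = 50.628°.
Angular width = |53.733° − 50.628°| = 3.104°.

3.10°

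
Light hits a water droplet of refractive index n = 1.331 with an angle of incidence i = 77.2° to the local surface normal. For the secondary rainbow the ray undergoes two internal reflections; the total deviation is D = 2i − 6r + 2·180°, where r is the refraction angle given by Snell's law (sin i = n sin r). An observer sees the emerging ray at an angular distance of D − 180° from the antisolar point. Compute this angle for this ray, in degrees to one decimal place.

sin r = sin 77.2° / 1.331 = 0.9751/1.331 = 0.7326; r = 47.11°.
D = 2·77.2° − 6·47.11° + 2·180° = 154.40° − 282.65° + 360° = 231.75°.
Angle from antisolar point = D − 180° = 51.75°.

51.7°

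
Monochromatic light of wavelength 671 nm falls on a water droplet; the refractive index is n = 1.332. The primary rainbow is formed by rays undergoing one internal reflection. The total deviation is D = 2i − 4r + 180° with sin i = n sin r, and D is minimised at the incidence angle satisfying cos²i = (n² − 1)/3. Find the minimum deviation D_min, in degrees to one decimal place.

cos²i = (1.77422 − 1)/3 = 0.25807; i = arccos(0.50801) = 59.469°.
sin r = sin 59.469°/1.332 = 0.64666; r = 40.290°.
D_min = 2·59.469° − 4·40.290° + 180° = 137.776°.

137.8°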